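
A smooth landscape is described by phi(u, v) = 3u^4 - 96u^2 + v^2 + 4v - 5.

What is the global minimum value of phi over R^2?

phi(u,v) separates as P(u) + Q(v) − 5, so its minimum is min P + min Q − 5.
P'(u) = 12u(u - 4)(u + 4) vanishes at u ∈ {-4, 0, 4}; Q'(v) = 2v + 4 vanishes at v ∈ {-2}.
Local minima of P (where P''>0): P(-4)=-768, P(4)=-768. Local minima of Q: Q(-2)=-4.
So the global minimum of phi is P(-4) + Q(-2) − 5 = -768 − 4 − 5 = -777, attained at (-4, -2).

-777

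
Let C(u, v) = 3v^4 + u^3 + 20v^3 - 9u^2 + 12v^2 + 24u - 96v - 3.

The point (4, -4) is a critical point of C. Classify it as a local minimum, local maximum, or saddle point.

The mixed partial ∂²C/∂u∂v is 0, so the Hessian at any point is diag(C_uu, C_vv) = diag(6(u - 3), 12(3v^2 + 10v + 2)).
At (4, -4): H = diag(6, 120).
Both eigenvalues are positive, so H is positive definite: a local minimum.

local minimum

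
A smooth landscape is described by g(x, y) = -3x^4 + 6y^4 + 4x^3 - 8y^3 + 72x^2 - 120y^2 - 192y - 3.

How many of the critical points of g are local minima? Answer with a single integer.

2

g separates as a function of x plus a function of y, so ∇g=0 decouples.
∂g/∂x = -12x(x - 4)(x + 3) = 0 at x ∈ {-3, 0, 4}; ∂g/∂y = 24(y - 4)(y + 1)(y + 2) = 0 at y ∈ {-2, -1, 4}.
The Hessian is diagonal: diag(g_xx, g_yy). Second derivatives: g_xx(-3)=-252, g_xx(0)=144, g_xx(4)=-336; g_yy(-2)=144, g_yy(-1)=-120, g_yy(4)=720.
Local minima occur where both diagonal entries positive: (0, -2), (0, 4). Count: 2.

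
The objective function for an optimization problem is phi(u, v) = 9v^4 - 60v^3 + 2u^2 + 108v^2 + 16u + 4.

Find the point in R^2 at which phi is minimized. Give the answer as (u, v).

(-4, 0)

phi(u,v) separates as P(u) + Q(v) + 4, so its minimum is min P + min Q + 4.
P'(u) = 4u + 16 vanishes at u ∈ {-4}; Q'(v) = 36v(v - 3)(v - 2) vanishes at v ∈ {0, 2, 3}.
Local minima of P (where P''>0): P(-4)=-32. Local minima of Q: Q(0)=0, Q(3)=81.
So the global minimum of phi is P(-4) + Q(0) + 4 = -32 + 0 + 4 = -28, attained at (-4, 0).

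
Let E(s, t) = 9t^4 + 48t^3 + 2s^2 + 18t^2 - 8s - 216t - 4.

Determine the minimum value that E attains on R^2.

E(s,t) separates as P(s) + Q(t) − 4, so its minimum is min P + min Q − 4.
P'(s) = 4s - 8 vanishes at s ∈ {2}; Q'(t) = 36(t - 1)(t + 2)(t + 3) vanishes at t ∈ {-3, -2, 1}.
Local minima of P (where P''>0): P(2)=-8. Local minima of Q: Q(-3)=243, Q(1)=-141.
So the global minimum of E is P(2) + Q(1) − 4 = -8 − 141 − 4 = -153, attained at (2, 1).

-153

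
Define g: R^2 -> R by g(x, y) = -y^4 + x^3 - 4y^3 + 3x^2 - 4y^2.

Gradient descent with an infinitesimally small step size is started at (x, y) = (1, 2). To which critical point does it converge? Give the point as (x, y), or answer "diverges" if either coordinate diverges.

diverges

g is separable, so gradient descent decouples: x follows -∂g/∂x, y follows -∂g/∂y.
∂g/∂x = 3x(x + 2); at x=1 this is 9, so x decreases.
∂g/∂y = -4y(y + 1)(y + 2); at y=2 this is -96, so y increases.
The y-coordinate has no critical point in that direction and runs off to infinity.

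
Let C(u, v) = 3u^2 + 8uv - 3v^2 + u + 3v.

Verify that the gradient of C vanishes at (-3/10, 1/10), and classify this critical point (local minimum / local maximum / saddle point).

∇C = (6u + 8v + 1, 8u - 6v + 3); substituting (-3/10, 1/10) gives ∇C = (0, 0), so (-3/10, 1/10) is indeed a critical point.
The Hessian of C is constant: H = [[6, 8], [8, -6]].
det(H) = 6·(-6) − 8² = -100.
Since det(H) < 0, H is indefinite and the critical point is a saddle point.

saddle point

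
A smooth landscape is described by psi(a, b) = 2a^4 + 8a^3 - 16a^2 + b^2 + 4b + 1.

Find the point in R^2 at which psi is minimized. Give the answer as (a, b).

(-4, -2)

psi(a,b) separates as P(a) + Q(b) + 1, so its minimum is min P + min Q + 1.
P'(a) = 8a(a - 1)(a + 4) vanishes at a ∈ {-4, 0, 1}; Q'(b) = 2b + 4 vanishes at b ∈ {-2}.
Local minima of P (where P''>0): P(-4)=-256, P(1)=-6. Local minima of Q: Q(-2)=-4.
So the global minimum of psi is P(-4) + Q(-2) + 1 = -256 − 4 + 1 = -259, attained at (-4, -2).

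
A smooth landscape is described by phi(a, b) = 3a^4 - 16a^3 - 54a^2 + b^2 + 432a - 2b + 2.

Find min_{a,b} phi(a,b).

phi(a,b) separates as P(a) + Q(b) + 2, so its minimum is min P + min Q + 2.
P'(a) = 12(a - 4)(a - 3)(a + 3) vanishes at a ∈ {-3, 3, 4}; Q'(b) = 2b - 2 vanishes at b ∈ {1}.
Local minima of P (where P''>0): P(-3)=-1107, P(4)=608. Local minima of Q: Q(1)=-1.
So the global minimum of phi is P(-3) + Q(1) + 2 = -1107 − 1 + 2 = -1106, attained at (-3, 1).

-1106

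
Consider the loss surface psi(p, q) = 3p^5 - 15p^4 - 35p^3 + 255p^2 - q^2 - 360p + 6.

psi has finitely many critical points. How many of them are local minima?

0

psi separates as a function of p plus a function of q, so ∇psi=0 decouples.
∂psi/∂p = 15(p - 4)(p - 2)(p - 1)(p + 3) = 0 at p ∈ {-3, 1, 2, 4}; ∂psi/∂q = -2q = 0 at q ∈ {0}.
The Hessian is diagonal: diag(psi_pp, psi_qq). Second derivatives: psi_pp(-3)=-2100, psi_pp(1)=180, psi_pp(2)=-150, psi_pp(4)=630; psi_qq(0)=-2.
Local minima occur where both diagonal entries positive: none. Count: 0.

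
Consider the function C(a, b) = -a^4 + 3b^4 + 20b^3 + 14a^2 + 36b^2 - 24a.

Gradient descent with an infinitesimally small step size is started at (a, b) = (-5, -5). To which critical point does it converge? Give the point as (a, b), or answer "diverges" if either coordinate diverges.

C is separable, so gradient descent decouples: a follows -∂C/∂a, b follows -∂C/∂b.
∂C/∂a = -4(a - 2)(a - 1)(a + 3); at a=-5 this is 336, so a decreases.
∂C/∂b = 12b(b + 2)(b + 3); at b=-5 this is -360, so b increases.
The a-coordinate has no critical point in that direction and runs off to infinity.

diverges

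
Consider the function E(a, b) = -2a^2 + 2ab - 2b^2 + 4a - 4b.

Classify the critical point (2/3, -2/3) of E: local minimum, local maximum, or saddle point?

The Hessian of E is constant: H = [[-4, 2], [2, -4]].
det(H) = (-4)·(-4) − 2² = 12.
det(H) > 0 and tr(H) = -8 < 0, so H is negative definite and the point is a local maximum.

local maximum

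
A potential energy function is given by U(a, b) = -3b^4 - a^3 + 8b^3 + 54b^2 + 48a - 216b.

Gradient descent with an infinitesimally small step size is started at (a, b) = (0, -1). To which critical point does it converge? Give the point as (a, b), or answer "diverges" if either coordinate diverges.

(-4, 2)

U is separable, so gradient descent decouples: a follows -∂U/∂a, b follows -∂U/∂b.
∂U/∂a = -3(a - 4)(a + 4); at a=0 this is 48, so a decreases.
∂U/∂b = -12(b - 3)(b - 2)(b + 3); at b=-1 this is -288, so b increases.
a converges to its nearest critical value -4 (a local min of the a-part); b converges to 2. The iterate converges to (-4, 2).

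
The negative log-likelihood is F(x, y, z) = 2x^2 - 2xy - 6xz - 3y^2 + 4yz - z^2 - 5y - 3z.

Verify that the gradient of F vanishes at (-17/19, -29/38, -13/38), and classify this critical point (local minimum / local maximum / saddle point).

∇F = (4x - 2y - 6z, -2x - 6y + 4z - 5, -6x + 4y - 2z - 3); substituting (-17/19, -29/38, -13/38) gives ∇F = (0, 0, 0), so (-17/19, -29/38, -13/38) is indeed a critical point.
The Hessian is constant: H = [[4, -2, -6], [-2, -6, 4], [-6, 4, -2]].
Leading principal minors: Δ₁ = 4, Δ₂ = -28, Δ₃ = 304.
The minors fit neither the all-positive nor the alternating-sign pattern, so H is indefinite: a saddle point.

saddle point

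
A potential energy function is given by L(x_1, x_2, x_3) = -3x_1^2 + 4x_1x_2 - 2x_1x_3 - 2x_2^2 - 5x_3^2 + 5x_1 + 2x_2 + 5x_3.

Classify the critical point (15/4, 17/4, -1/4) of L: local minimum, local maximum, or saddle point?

The Hessian is constant: H = [[-6, 4, -2], [4, -4, 0], [-2, 0, -10]].
Leading principal minors: Δ₁ = -6, Δ₂ = 8, Δ₃ = -64.
The minors alternate sign starting negative (−, +, −), so H is negative definite: a local maximum.

local maximum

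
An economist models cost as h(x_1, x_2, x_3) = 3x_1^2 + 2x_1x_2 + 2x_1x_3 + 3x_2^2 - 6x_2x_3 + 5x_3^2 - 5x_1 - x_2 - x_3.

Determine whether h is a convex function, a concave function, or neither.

convex

h is quadratic, so its Hessian is the constant matrix H = [[6, 2, 2], [2, 6, -6], [2, -6, 10]].
Leading principal minors: 6, 32, 32.
All positive ⇒ H ≻ 0 ⇒ convex.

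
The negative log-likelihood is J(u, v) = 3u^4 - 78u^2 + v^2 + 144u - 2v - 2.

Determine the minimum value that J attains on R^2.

J(u,v) separates as P(u) + Q(v) − 2, so its minimum is min P + min Q − 2.
P'(u) = 12(u - 3)(u - 1)(u + 4) vanishes at u ∈ {-4, 1, 3}; Q'(v) = 2v - 2 vanishes at v ∈ {1}.
Local minima of P (where P''>0): P(-4)=-1056, P(3)=-27. Local minima of Q: Q(1)=-1.
So the global minimum of J is P(-4) + Q(1) − 2 = -1056 − 1 − 2 = -1059, attained at (-4, 1).

-1059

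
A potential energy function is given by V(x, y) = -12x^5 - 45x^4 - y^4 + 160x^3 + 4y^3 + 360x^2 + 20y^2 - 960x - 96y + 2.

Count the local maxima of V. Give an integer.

4

V separates as a function of x plus a function of y, so ∇V=0 decouples.
∂V/∂x = -60(x - 2)(x - 1)(x + 2)(x + 4) = 0 at x ∈ {-4, -2, 1, 2}; ∂V/∂y = -4(y - 4)(y - 2)(y + 3) = 0 at y ∈ {-3, 2, 4}.
The Hessian is diagonal: diag(V_xx, V_yy). Second derivatives: V_xx(-4)=3600, V_xx(-2)=-1440, V_xx(1)=900, V_xx(2)=-1440; V_yy(-3)=-140, V_yy(2)=40, V_yy(4)=-56.
Local maxima occur where both diagonal entries negative: (-2, -3), (-2, 4), (2, -3), (2, 4). Count: 4.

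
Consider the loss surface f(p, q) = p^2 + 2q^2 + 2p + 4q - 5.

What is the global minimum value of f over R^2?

-8

f(p,q) separates as A(p) + B(q) − 5, so its minimum is min A + min B − 5.
A'(p) = 2p + 2 vanishes at p ∈ {-1}; B'(q) = 4q + 4 vanishes at q ∈ {-1}.
Local minima of A (where A''>0): A(-1)=-1. Local minima of B: B(-1)=-2.
So the global minimum of f is A(-1) + B(-1) − 5 = -1 − 2 − 5 = -8, attained at (-1, -1).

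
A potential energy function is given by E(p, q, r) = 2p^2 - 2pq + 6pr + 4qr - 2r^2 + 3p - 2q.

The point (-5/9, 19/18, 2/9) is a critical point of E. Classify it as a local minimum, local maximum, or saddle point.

saddle point

The Hessian is constant: H = [[4, -2, 6], [-2, 0, 4], [6, 4, -4]].
Leading principal minors: Δ₁ = 4, Δ₂ = -4, Δ₃ = -144.
The minors fit neither the all-positive nor the alternating-sign pattern, so H is indefinite: a saddle point.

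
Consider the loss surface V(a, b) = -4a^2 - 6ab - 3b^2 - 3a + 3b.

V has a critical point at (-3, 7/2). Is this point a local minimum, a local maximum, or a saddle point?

The Hessian of V is constant: H = [[-8, -6], [-6, -6]].
det(H) = (-8)·(-6) − (-6)² = 12.
det(H) > 0 and tr(H) = -14 < 0, so H is negative definite and the point is a local maximum.

local maximum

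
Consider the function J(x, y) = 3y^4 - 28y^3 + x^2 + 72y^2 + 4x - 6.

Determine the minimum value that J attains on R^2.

-10

J(x,y) separates as P(x) + Q(y) − 6, so its minimum is min P + min Q − 6.
P'(x) = 2x + 4 vanishes at x ∈ {-2}; Q'(y) = 12y(y - 4)(y - 3) vanishes at y ∈ {0, 3, 4}.
Local minima of P (where P''>0): P(-2)=-4. Local minima of Q: Q(0)=0, Q(4)=128.
So the global minimum of J is P(-2) + Q(0) − 6 = -4 + 0 − 6 = -10, attained at (-2, 0).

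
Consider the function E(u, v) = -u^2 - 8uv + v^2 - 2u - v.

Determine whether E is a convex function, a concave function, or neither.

E is quadratic, so its Hessian is the constant matrix H = [[-2, -8], [-8, 2]].
det(H) = -68, tr(H) = 0.
det(H) < 0, so H is indefinite: neither convex nor concave.

neither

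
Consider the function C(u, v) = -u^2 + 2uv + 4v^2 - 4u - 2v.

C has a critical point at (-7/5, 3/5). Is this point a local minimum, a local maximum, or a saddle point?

The Hessian of C is constant: H = [[-2, 2], [2, 8]].
det(H) = (-2)·8 − 2² = -20.
Since det(H) < 0, H is indefinite and the critical point is a saddle point.

saddle point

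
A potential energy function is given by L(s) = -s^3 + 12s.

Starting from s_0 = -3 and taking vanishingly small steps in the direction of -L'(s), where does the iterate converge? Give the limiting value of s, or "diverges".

L'(s) = -3(s - 2)(s + 2), so L'(-3) = -15.
Gradient descent moves in the -L' direction, i.e. s is increasing.
The nearest critical point in that direction is s = -2, where L'' = 12 > 0 (a local minimum). The iterate converges there.

-2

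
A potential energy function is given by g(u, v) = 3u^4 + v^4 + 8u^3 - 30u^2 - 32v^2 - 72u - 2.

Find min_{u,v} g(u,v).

g(u,v) separates as P(u) + Q(v) − 2, so its minimum is min P + min Q − 2.
P'(u) = 12(u - 2)(u + 1)(u + 3) vanishes at u ∈ {-3, -1, 2}; Q'(v) = 4v(v - 4)(v + 4) vanishes at v ∈ {-4, 0, 4}.
Local minima of P (where P''>0): P(-3)=-27, P(2)=-152. Local minima of Q: Q(-4)=-256, Q(4)=-256.
So the global minimum of g is P(2) + Q(-4) − 2 = -152 − 256 − 2 = -410, attained at (2, -4).

-410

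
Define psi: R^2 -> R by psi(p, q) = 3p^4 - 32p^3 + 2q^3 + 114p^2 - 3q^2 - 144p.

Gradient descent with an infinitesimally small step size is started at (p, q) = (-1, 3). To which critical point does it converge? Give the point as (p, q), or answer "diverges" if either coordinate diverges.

(1, 1)

psi is separable, so gradient descent decouples: p follows -∂psi/∂p, q follows -∂psi/∂q.
∂psi/∂p = 12(p - 4)(p - 3)(p - 1); at p=-1 this is -480, so p increases.
∂psi/∂q = 6q(q - 1); at q=3 this is 36, so q decreases.
p converges to its nearest critical value 1 (a local min of the p-part); q converges to 1. The iterate converges to (1, 1).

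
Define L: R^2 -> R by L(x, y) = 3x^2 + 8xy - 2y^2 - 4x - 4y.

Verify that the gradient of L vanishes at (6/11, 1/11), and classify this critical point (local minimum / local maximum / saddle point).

saddle point

∇L = (6x + 8y - 4, 8x - 4y - 4); substituting (6/11, 1/11) gives ∇L = (0, 0), so (6/11, 1/11) is indeed a critical point.
The Hessian of L is constant: H = [[6, 8], [8, -4]].
det(H) = 6·(-4) − 8² = -88.
Since det(H) < 0, H is indefinite and the critical point is a saddle point.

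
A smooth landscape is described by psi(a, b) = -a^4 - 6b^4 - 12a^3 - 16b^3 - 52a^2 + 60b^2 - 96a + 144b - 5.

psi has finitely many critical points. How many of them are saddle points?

4

psi separates as a function of a plus a function of b, so ∇psi=0 decouples.
∂psi/∂a = -4(a + 2)(a + 3)(a + 4) = 0 at a ∈ {-4, -3, -2}; ∂psi/∂b = -24(b - 2)(b + 1)(b + 3) = 0 at b ∈ {-3, -1, 2}.
The Hessian is diagonal: diag(psi_aa, psi_bb). Second derivatives: psi_aa(-4)=-8, psi_aa(-3)=4, psi_aa(-2)=-8; psi_bb(-3)=-240, psi_bb(-1)=144, psi_bb(2)=-360.
Saddle points occur where the two diagonal entries have opposite signs: (-4, -1), (-3, -3), (-3, 2), (-2, -1). Count: 4.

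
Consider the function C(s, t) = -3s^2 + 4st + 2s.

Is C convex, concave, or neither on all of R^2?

neither

C is quadratic, so its Hessian is the constant matrix H = [[-6, 4], [4, 0]].
det(H) = -16, tr(H) = -6.
det(H) < 0, so H is indefinite: neither convex nor concave.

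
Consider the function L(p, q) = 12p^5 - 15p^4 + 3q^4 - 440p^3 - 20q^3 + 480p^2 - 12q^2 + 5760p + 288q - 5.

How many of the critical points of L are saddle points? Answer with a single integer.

6

L separates as a function of p plus a function of q, so ∇L=0 decouples.
∂L/∂p = 60(p - 4)(p - 3)(p + 2)(p + 4) = 0 at p ∈ {-4, -2, 3, 4}; ∂L/∂q = 12(q - 4)(q - 3)(q + 2) = 0 at q ∈ {-2, 3, 4}.
The Hessian is diagonal: diag(L_pp, L_qq). Second derivatives: L_pp(-4)=-6720, L_pp(-2)=3600, L_pp(3)=-2100, L_pp(4)=2880; L_qq(-2)=360, L_qq(3)=-60, L_qq(4)=72.
Saddle points occur where the two diagonal entries have opposite signs: (-4, -2), (-4, 4), (-2, 3), (3, -2), (3, 4), (4, 3). Count: 6.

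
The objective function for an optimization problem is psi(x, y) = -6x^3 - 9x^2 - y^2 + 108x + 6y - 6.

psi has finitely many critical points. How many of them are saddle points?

1

psi separates as a function of x plus a function of y, so ∇psi=0 decouples.
∂psi/∂x = -18(x - 2)(x + 3) = 0 at x ∈ {-3, 2}; ∂psi/∂y = -2(y - 3) = 0 at y ∈ {3}.
The Hessian is diagonal: diag(psi_xx, psi_yy). Second derivatives: psi_xx(-3)=90, psi_xx(2)=-90; psi_yy(3)=-2.
Saddle points occur where the two diagonal entries have opposite signs: (-3, 3). Count: 1.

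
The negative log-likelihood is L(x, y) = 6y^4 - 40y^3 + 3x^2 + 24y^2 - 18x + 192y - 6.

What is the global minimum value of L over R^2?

-155

L(x,y) separates as P(x) + Q(y) − 6, so its minimum is min P + min Q − 6.
P'(x) = 6x - 18 vanishes at x ∈ {3}; Q'(y) = 24(y - 4)(y - 2)(y + 1) vanishes at y ∈ {-1, 2, 4}.
Local minima of P (where P''>0): P(3)=-27. Local minima of Q: Q(-1)=-122, Q(4)=128.
So the global minimum of L is P(3) + Q(-1) − 6 = -27 − 122 − 6 = -155, attained at (3, -1).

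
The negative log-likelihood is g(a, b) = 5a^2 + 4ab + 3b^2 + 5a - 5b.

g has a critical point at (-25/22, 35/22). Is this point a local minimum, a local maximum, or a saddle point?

local minimum

The Hessian of g is constant: H = [[10, 4], [4, 6]].
det(H) = 10·6 − 4² = 44.
det(H) > 0 and tr(H) = 16 > 0, so H is positive definite and the point is a local minimum.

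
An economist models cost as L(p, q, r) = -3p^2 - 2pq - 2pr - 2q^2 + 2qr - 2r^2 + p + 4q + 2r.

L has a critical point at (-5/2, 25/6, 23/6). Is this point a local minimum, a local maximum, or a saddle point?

local maximum

The Hessian is constant: H = [[-6, -2, -2], [-2, -4, 2], [-2, 2, -4]].
Leading principal minors: Δ₁ = -6, Δ₂ = 20, Δ₃ = -24.
The minors alternate sign starting negative (−, +, −), so H is negative definite: a local maximum.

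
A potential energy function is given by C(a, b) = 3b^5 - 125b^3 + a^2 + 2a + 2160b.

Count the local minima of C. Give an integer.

2

C separates as a function of a plus a function of b, so ∇C=0 decouples.
∂C/∂a = 2(a + 1) = 0 at a ∈ {-1}; ∂C/∂b = 15(b - 4)(b - 3)(b + 3)(b + 4) = 0 at b ∈ {-4, -3, 3, 4}.
The Hessian is diagonal: diag(C_aa, C_bb). Second derivatives: C_aa(-1)=2; C_bb(-4)=-840, C_bb(-3)=630, C_bb(3)=-630, C_bb(4)=840.
Local minima occur where both diagonal entries positive: (-1, -3), (-1, 4). Count: 2.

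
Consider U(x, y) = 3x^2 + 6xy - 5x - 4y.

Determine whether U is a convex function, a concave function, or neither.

U is quadratic, so its Hessian is the constant matrix H = [[6, 6], [6, 0]].
det(H) = -36, tr(H) = 6.
det(H) < 0, so H is indefinite: neither convex nor concave.

neither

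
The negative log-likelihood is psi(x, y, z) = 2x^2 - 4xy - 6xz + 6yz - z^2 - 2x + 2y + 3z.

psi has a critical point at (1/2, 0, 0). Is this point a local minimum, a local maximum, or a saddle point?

saddle point

The Hessian is constant: H = [[4, -4, -6], [-4, 0, 6], [-6, 6, -2]].
Leading principal minors: Δ₁ = 4, Δ₂ = -16, Δ₃ = 176.
The minors fit neither the all-positive nor the alternating-sign pattern, so H is indefinite: a saddle point.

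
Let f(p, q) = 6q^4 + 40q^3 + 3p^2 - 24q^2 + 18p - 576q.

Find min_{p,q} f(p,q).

f(p,q) separates as A(p) + B(q), so its minimum is min A + min B.
A'(p) = 6p + 18 vanishes at p ∈ {-3}; B'(q) = 24(q - 2)(q + 3)(q + 4) vanishes at q ∈ {-4, -3, 2}.
Local minima of A (where A''>0): A(-3)=-27. Local minima of B: B(-4)=896, B(2)=-832.
So the global minimum of f is A(-3) + B(2) = -27 − 832 = -859, attained at (-3, 2).

-859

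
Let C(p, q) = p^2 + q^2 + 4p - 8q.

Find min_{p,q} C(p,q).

C(p,q) separates as A(p) + B(q), so its minimum is min A + min B.
A'(p) = 2p + 4 vanishes at p ∈ {-2}; B'(q) = 2q - 8 vanishes at q ∈ {4}.
Local minima of A (where A''>0): A(-2)=-4. Local minima of B: B(4)=-16.
So the global minimum of C is A(-2) + B(4) = -4 − 16 = -20, attained at (-2, 4).

-20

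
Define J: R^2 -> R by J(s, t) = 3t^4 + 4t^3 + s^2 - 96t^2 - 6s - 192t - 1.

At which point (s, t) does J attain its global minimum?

J(s,t) separates as P(s) + Q(t) − 1, so its minimum is min P + min Q − 1.
P'(s) = 2s - 6 vanishes at s ∈ {3}; Q'(t) = 12(t - 4)(t + 1)(t + 4) vanishes at t ∈ {-4, -1, 4}.
Local minima of P (where P''>0): P(3)=-9. Local minima of Q: Q(-4)=-256, Q(4)=-1280.
So the global minimum of J is P(3) + Q(4) − 1 = -9 − 1280 − 1 = -1290, attained at (3, 4).

(3, 4)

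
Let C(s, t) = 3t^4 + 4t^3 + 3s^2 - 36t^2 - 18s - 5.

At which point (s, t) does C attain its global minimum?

(3, -3)

C(s,t) separates as P(s) + Q(t) − 5, so its minimum is min P + min Q − 5.
P'(s) = 6s - 18 vanishes at s ∈ {3}; Q'(t) = 12t(t - 2)(t + 3) vanishes at t ∈ {-3, 0, 2}.
Local minima of P (where P''>0): P(3)=-27. Local minima of Q: Q(-3)=-189, Q(2)=-64.
So the global minimum of C is P(3) + Q(-3) − 5 = -27 − 189 − 5 = -221, attained at (3, -3).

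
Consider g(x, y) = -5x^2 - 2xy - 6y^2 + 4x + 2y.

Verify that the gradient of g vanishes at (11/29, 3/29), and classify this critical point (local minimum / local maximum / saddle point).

local maximum

∇g = (-10x - 2y + 4, -2x - 12y + 2); substituting (11/29, 3/29) gives ∇g = (0, 0), so (11/29, 3/29) is indeed a critical point.
The Hessian of g is constant: H = [[-10, -2], [-2, -12]].
det(H) = (-10)·(-12) − (-2)² = 116.
det(H) > 0 and tr(H) = -22 < 0, so H is negative definite and the point is a local maximum.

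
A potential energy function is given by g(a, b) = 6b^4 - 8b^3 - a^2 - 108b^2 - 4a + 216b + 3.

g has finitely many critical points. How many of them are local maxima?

1

g separates as a function of a plus a function of b, so ∇g=0 decouples.
∂g/∂a = -2(a + 2) = 0 at a ∈ {-2}; ∂g/∂b = 24(b - 3)(b - 1)(b + 3) = 0 at b ∈ {-3, 1, 3}.
The Hessian is diagonal: diag(g_aa, g_bb). Second derivatives: g_aa(-2)=-2; g_bb(-3)=576, g_bb(1)=-192, g_bb(3)=288.
Local maxima occur where both diagonal entries negative: (-2, 1). Count: 1.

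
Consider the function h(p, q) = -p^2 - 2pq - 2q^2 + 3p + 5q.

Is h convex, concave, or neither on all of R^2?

concave

h is quadratic, so its Hessian is the constant matrix H = [[-2, -2], [-2, -4]].
det(H) = 4, tr(H) = -6.
det(H) > 0 and tr(H) < 0, so H is negative definite everywhere: concave.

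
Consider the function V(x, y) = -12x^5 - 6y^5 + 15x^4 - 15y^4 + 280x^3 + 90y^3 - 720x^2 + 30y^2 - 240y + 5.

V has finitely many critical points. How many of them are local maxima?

V separates as a function of x plus a function of y, so ∇V=0 decouples.
∂V/∂x = -60x(x - 3)(x - 2)(x + 4) = 0 at x ∈ {-4, 0, 2, 3}; ∂V/∂y = -30(y - 2)(y - 1)(y + 1)(y + 4) = 0 at y ∈ {-4, -1, 1, 2}.
The Hessian is diagonal: diag(V_xx, V_yy). Second derivatives: V_xx(-4)=10080, V_xx(0)=-1440, V_xx(2)=720, V_xx(3)=-1260; V_yy(-4)=2700, V_yy(-1)=-540, V_yy(1)=300, V_yy(2)=-540.
Local maxima occur where both diagonal entries negative: (0, -1), (0, 2), (3, -1), (3, 2). Count: 4.

4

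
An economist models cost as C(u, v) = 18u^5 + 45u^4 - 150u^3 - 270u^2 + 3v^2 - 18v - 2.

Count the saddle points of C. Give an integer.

C separates as a function of u plus a function of v, so ∇C=0 decouples.
∂C/∂u = 90u(u - 2)(u + 1)(u + 3) = 0 at u ∈ {-3, -1, 0, 2}; ∂C/∂v = 6(v - 3) = 0 at v ∈ {3}.
The Hessian is diagonal: diag(C_uu, C_vv). Second derivatives: C_uu(-3)=-2700, C_uu(-1)=540, C_uu(0)=-540, C_uu(2)=2700; C_vv(3)=6.
Saddle points occur where the two diagonal entries have opposite signs: (-3, 3), (0, 3). Count: 2.

2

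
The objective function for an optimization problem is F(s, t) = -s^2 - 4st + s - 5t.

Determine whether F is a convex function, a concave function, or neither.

neither

F is quadratic, so its Hessian is the constant matrix H = [[-2, -4], [-4, 0]].
det(H) = -16, tr(H) = -2.
det(H) < 0, so H is indefinite: neither convex nor concave.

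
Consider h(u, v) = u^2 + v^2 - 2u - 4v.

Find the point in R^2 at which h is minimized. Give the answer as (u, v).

h(u,v) separates as P(u) + Q(v), so its minimum is min P + min Q.
P'(u) = 2u - 2 vanishes at u ∈ {1}; Q'(v) = 2v - 4 vanishes at v ∈ {2}.
Local minima of P (where P''>0): P(1)=-1. Local minima of Q: Q(2)=-4.
So the global minimum of h is P(1) + Q(2) = -1 − 4 = -5, attained at (1, 2).

(1, 2)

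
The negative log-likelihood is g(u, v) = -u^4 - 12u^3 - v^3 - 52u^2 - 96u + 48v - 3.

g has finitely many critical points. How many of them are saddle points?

3

g separates as a function of u plus a function of v, so ∇g=0 decouples.
∂g/∂u = -4(u + 2)(u + 3)(u + 4) = 0 at u ∈ {-4, -3, -2}; ∂g/∂v = -3(v - 4)(v + 4) = 0 at v ∈ {-4, 4}.
The Hessian is diagonal: diag(g_uu, g_vv). Second derivatives: g_uu(-4)=-8, g_uu(-3)=4, g_uu(-2)=-8; g_vv(-4)=24, g_vv(4)=-24.
Saddle points occur where the two diagonal entries have opposite signs: (-4, -4), (-3, 4), (-2, -4). Count: 3.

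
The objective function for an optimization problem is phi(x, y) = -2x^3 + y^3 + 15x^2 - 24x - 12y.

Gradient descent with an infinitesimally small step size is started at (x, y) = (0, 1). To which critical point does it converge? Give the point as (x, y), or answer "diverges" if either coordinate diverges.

(1, 2)

phi is separable, so gradient descent decouples: x follows -∂phi/∂x, y follows -∂phi/∂y.
∂phi/∂x = -6(x - 4)(x - 1); at x=0 this is -24, so x increases.
∂phi/∂y = 3(y - 2)(y + 2); at y=1 this is -9, so y increases.
x converges to its nearest critical value 1 (a local min of the x-part); y converges to 2. The iterate converges to (1, 2).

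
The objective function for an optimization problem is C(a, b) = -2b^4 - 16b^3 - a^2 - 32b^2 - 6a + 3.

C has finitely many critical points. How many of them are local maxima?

C separates as a function of a plus a function of b, so ∇C=0 decouples.
∂C/∂a = -2(a + 3) = 0 at a ∈ {-3}; ∂C/∂b = -8b(b + 2)(b + 4) = 0 at b ∈ {-4, -2, 0}.
The Hessian is diagonal: diag(C_aa, C_bb). Second derivatives: C_aa(-3)=-2; C_bb(-4)=-64, C_bb(-2)=32, C_bb(0)=-64.
Local maxima occur where both diagonal entries negative: (-3, -4), (-3, 0). Count: 2.

2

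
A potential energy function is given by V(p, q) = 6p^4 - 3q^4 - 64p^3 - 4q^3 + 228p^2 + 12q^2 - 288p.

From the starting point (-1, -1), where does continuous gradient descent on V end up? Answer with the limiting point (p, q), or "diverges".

(1, 0)

V is separable, so gradient descent decouples: p follows -∂V/∂p, q follows -∂V/∂q.
∂V/∂p = 24(p - 4)(p - 3)(p - 1); at p=-1 this is -960, so p increases.
∂V/∂q = -12q(q - 1)(q + 2); at q=-1 this is -24, so q increases.
p converges to its nearest critical value 1 (a local min of the p-part); q converges to 0. The iterate converges to (1, 0).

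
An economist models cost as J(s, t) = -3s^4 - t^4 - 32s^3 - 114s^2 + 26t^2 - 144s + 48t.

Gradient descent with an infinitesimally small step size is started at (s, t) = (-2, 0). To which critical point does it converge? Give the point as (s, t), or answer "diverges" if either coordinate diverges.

J is separable, so gradient descent decouples: s follows -∂J/∂s, t follows -∂J/∂t.
∂J/∂s = -12(s + 1)(s + 3)(s + 4); at s=-2 this is 24, so s decreases.
∂J/∂t = -4(t - 4)(t + 1)(t + 3); at t=0 this is 48, so t decreases.
s converges to its nearest critical value -3 (a local min of the s-part); t converges to -1. The iterate converges to (-3, -1).

(-3, -1)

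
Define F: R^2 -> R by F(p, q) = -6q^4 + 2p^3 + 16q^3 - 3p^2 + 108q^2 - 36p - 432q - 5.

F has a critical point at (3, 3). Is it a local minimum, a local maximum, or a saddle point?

The mixed partial ∂²F/∂p∂q is 0, so the Hessian at any point is diag(F_pp, F_qq) = diag(6(2p - 1), 24(-3q^2 + 4q + 9)).
At (3, 3): H = diag(30, -144).
The eigenvalues have opposite signs, so H is indefinite: a saddle point.

saddle point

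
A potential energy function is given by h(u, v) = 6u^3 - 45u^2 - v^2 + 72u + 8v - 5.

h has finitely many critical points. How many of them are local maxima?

1

h separates as a function of u plus a function of v, so ∇h=0 decouples.
∂h/∂u = 18(u - 4)(u - 1) = 0 at u ∈ {1, 4}; ∂h/∂v = -2(v - 4) = 0 at v ∈ {4}.
The Hessian is diagonal: diag(h_uu, h_vv). Second derivatives: h_uu(1)=-54, h_uu(4)=54; h_vv(4)=-2.
Local maxima occur where both diagonal entries negative: (1, 4). Count: 1.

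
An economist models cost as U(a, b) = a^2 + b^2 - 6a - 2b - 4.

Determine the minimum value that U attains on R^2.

-14

U(a,b) separates as P(a) + Q(b) − 4, so its minimum is min P + min Q − 4.
P'(a) = 2a - 6 vanishes at a ∈ {3}; Q'(b) = 2b - 2 vanishes at b ∈ {1}.
Local minima of P (where P''>0): P(3)=-9. Local minima of Q: Q(1)=-1.
So the global minimum of U is P(3) + Q(1) − 4 = -9 − 1 − 4 = -14, attained at (3, 1).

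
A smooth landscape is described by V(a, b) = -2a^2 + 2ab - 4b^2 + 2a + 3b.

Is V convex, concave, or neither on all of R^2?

V is quadratic, so its Hessian is the constant matrix H = [[-4, 2], [2, -8]].
det(H) = 28, tr(H) = -12.
det(H) > 0 and tr(H) < 0, so H is negative definite everywhere: concave.

concave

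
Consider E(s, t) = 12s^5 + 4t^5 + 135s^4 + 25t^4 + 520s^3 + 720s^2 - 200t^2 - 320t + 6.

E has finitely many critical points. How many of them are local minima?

4

E separates as a function of s plus a function of t, so ∇E=0 decouples.
∂E/∂s = 60s(s + 2)(s + 3)(s + 4) = 0 at s ∈ {-4, -3, -2, 0}; ∂E/∂t = 20(t - 2)(t + 1)(t + 2)(t + 4) = 0 at t ∈ {-4, -2, -1, 2}.
The Hessian is diagonal: diag(E_ss, E_tt). Second derivatives: E_ss(-4)=-480, E_ss(-3)=180, E_ss(-2)=-240, E_ss(0)=1440; E_tt(-4)=-720, E_tt(-2)=160, E_tt(-1)=-180, E_tt(2)=1440.
Local minima occur where both diagonal entries positive: (-3, -2), (-3, 2), (0, -2), (0, 2). Count: 4.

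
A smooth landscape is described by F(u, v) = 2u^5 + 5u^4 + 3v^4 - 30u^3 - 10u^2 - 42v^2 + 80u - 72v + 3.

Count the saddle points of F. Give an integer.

6

F separates as a function of u plus a function of v, so ∇F=0 decouples.
∂F/∂u = 10(u - 2)(u - 1)(u + 1)(u + 4) = 0 at u ∈ {-4, -1, 1, 2}; ∂F/∂v = 12(v - 3)(v + 1)(v + 2) = 0 at v ∈ {-2, -1, 3}.
The Hessian is diagonal: diag(F_uu, F_vv). Second derivatives: F_uu(-4)=-900, F_uu(-1)=180, F_uu(1)=-100, F_uu(2)=180; F_vv(-2)=60, F_vv(-1)=-48, F_vv(3)=240.
Saddle points occur where the two diagonal entries have opposite signs: (-4, -2), (-4, 3), (-1, -1), (1, -2), (1, 3), (2, -1). Count: 6.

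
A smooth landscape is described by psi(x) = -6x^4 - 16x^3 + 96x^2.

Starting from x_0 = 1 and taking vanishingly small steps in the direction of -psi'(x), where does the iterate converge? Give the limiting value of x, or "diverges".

psi'(x) = -24x(x - 2)(x + 4), so psi'(1) = 120.
Gradient descent moves in the -psi' direction, i.e. x is decreasing.
The nearest critical point in that direction is x = 0, where psi'' = 192 > 0 (a local minimum). The iterate converges there.

0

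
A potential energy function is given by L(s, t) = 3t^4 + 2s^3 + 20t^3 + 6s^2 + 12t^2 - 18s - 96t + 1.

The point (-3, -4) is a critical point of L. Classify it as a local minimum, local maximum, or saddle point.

The mixed partial ∂²L/∂s∂t is 0, so the Hessian at any point is diag(L_ss, L_tt) = diag(12(s + 1), 12(3t^2 + 10t + 2)).
At (-3, -4): H = diag(-24, 120).
The eigenvalues have opposite signs, so H is indefinite: a saddle point.

saddle point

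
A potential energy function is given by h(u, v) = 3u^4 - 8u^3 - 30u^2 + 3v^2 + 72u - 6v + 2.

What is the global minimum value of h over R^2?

-153

h(u,v) separates as P(u) + Q(v) + 2, so its minimum is min P + min Q + 2.
P'(u) = 12(u - 3)(u - 1)(u + 2) vanishes at u ∈ {-2, 1, 3}; Q'(v) = 6v - 6 vanishes at v ∈ {1}.
Local minima of P (where P''>0): P(-2)=-152, P(3)=-27. Local minima of Q: Q(1)=-3.
So the global minimum of h is P(-2) + Q(1) + 2 = -152 − 3 + 2 = -153, attained at (-2, 1).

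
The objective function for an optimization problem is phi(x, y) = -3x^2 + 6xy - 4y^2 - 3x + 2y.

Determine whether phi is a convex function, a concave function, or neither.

phi is quadratic, so its Hessian is the constant matrix H = [[-6, 6], [6, -8]].
det(H) = 12, tr(H) = -14.
det(H) > 0 and tr(H) < 0, so H is negative definite everywhere: concave.

concave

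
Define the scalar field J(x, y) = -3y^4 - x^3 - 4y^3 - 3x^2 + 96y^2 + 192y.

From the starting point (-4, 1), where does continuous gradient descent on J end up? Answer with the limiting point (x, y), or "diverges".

(-2, -1)

J is separable, so gradient descent decouples: x follows -∂J/∂x, y follows -∂J/∂y.
∂J/∂x = -3x(x + 2); at x=-4 this is -24, so x increases.
∂J/∂y = -12(y - 4)(y + 1)(y + 4); at y=1 this is 360, so y decreases.
x converges to its nearest critical value -2 (a local min of the x-part); y converges to -1. The iterate converges to (-2, -1).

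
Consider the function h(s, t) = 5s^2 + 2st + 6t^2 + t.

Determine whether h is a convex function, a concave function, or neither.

convex

h is quadratic, so its Hessian is the constant matrix H = [[10, 2], [2, 12]].
det(H) = 116, tr(H) = 22.
det(H) > 0 and tr(H) > 0, so H is positive definite everywhere: convex.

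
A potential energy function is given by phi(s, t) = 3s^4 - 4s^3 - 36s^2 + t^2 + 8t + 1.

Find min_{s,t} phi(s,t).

-204

phi(s,t) separates as P(s) + Q(t) + 1, so its minimum is min P + min Q + 1.
P'(s) = 12s(s - 3)(s + 2) vanishes at s ∈ {-2, 0, 3}; Q'(t) = 2(t + 4) vanishes at t ∈ {-4}.
Local minima of P (where P''>0): P(-2)=-64, P(3)=-189. Local minima of Q: Q(-4)=-16.
So the global minimum of phi is P(3) + Q(-4) + 1 = -189 − 16 + 1 = -204, attained at (3, -4).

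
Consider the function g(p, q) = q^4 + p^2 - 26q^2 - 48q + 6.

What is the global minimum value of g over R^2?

-346

g(p,q) separates as A(p) + B(q) + 6, so its minimum is min A + min B + 6.
A'(p) = 2p vanishes at p ∈ {0}; B'(q) = 4(q - 4)(q + 1)(q + 3) vanishes at q ∈ {-3, -1, 4}.
Local minima of A (where A''>0): A(0)=0. Local minima of B: B(-3)=-9, B(4)=-352.
So the global minimum of g is A(0) + B(4) + 6 = 0 − 352 + 6 = -346, attained at (0, 4).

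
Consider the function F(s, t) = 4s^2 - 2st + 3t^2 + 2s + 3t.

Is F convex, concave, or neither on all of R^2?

convex

F is quadratic, so its Hessian is the constant matrix H = [[8, -2], [-2, 6]].
det(H) = 44, tr(H) = 14.
det(H) > 0 and tr(H) > 0, so H is positive definite everywhere: convex.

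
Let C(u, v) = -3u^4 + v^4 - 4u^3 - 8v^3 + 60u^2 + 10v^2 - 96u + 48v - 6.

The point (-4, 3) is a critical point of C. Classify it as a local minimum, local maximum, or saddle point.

The mixed partial ∂²C/∂u∂v is 0, so the Hessian at any point is diag(C_uu, C_vv) = diag(12(-3u^2 - 2u + 10), 4(3v^2 - 12v + 5)).
At (-4, 3): H = diag(-360, -16).
Both eigenvalues are negative, so H is negative definite: a local maximum.

local maximum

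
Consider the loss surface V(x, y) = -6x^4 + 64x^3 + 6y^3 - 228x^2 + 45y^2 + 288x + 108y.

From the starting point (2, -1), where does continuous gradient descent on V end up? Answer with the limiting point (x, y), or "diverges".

V is separable, so gradient descent decouples: x follows -∂V/∂x, y follows -∂V/∂y.
∂V/∂x = -24(x - 4)(x - 3)(x - 1); at x=2 this is -48, so x increases.
∂V/∂y = 18(y + 2)(y + 3); at y=-1 this is 36, so y decreases.
x converges to its nearest critical value 3 (a local min of the x-part); y converges to -2. The iterate converges to (3, -2).

(3, -2)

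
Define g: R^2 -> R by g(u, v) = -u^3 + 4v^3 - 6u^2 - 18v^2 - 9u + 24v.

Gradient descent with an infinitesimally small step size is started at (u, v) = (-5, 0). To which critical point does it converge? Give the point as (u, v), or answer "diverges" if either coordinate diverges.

g is separable, so gradient descent decouples: u follows -∂g/∂u, v follows -∂g/∂v.
∂g/∂u = -3(u + 1)(u + 3); at u=-5 this is -24, so u increases.
∂g/∂v = 12(v - 2)(v - 1); at v=0 this is 24, so v decreases.
The v-coordinate has no critical point in that direction and runs off to infinity.

diverges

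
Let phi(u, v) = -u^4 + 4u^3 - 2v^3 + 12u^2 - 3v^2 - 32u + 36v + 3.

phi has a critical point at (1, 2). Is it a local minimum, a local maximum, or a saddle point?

saddle point

The mixed partial ∂²phi/∂u∂v is 0, so the Hessian at any point is diag(phi_uu, phi_vv) = diag(12(-u^2 + 2u + 2), -6(2v + 1)).
At (1, 2): H = diag(36, -30).
The eigenvalues have opposite signs, so H is indefinite: a saddle point.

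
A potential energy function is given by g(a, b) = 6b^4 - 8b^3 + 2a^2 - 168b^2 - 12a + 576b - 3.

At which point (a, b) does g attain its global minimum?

(3, -4)

g(a,b) separates as P(a) + Q(b) − 3, so its minimum is min P + min Q − 3.
P'(a) = 4a - 12 vanishes at a ∈ {3}; Q'(b) = 24(b - 3)(b - 2)(b + 4) vanishes at b ∈ {-4, 2, 3}.
Local minima of P (where P''>0): P(3)=-18. Local minima of Q: Q(-4)=-2944, Q(3)=486.
So the global minimum of g is P(3) + Q(-4) − 3 = -18 − 2944 − 3 = -2965, attained at (3, -4).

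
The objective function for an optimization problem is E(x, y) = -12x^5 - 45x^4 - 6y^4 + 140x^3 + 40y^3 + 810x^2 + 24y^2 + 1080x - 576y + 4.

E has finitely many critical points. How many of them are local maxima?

E separates as a function of x plus a function of y, so ∇E=0 decouples.
∂E/∂x = -60(x - 3)(x + 1)(x + 2)(x + 3) = 0 at x ∈ {-3, -2, -1, 3}; ∂E/∂y = -24(y - 4)(y - 3)(y + 2) = 0 at y ∈ {-2, 3, 4}.
The Hessian is diagonal: diag(E_xx, E_yy). Second derivatives: E_xx(-3)=720, E_xx(-2)=-300, E_xx(-1)=480, E_xx(3)=-7200; E_yy(-2)=-720, E_yy(3)=120, E_yy(4)=-144.
Local maxima occur where both diagonal entries negative: (-2, -2), (-2, 4), (3, -2), (3, 4). Count: 4.

4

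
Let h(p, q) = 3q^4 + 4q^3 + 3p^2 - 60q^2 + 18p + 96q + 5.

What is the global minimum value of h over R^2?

h(p,q) separates as A(p) + B(q) + 5, so its minimum is min A + min B + 5.
A'(p) = 6p + 18 vanishes at p ∈ {-3}; B'(q) = 12(q - 2)(q - 1)(q + 4) vanishes at q ∈ {-4, 1, 2}.
Local minima of A (where A''>0): A(-3)=-27. Local minima of B: B(-4)=-832, B(2)=32.
So the global minimum of h is A(-3) + B(-4) + 5 = -27 − 832 + 5 = -854, attained at (-3, -4).

-854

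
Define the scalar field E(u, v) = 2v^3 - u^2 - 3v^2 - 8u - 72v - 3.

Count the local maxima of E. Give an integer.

1

E separates as a function of u plus a function of v, so ∇E=0 decouples.
∂E/∂u = -2(u + 4) = 0 at u ∈ {-4}; ∂E/∂v = 6(v - 4)(v + 3) = 0 at v ∈ {-3, 4}.
The Hessian is diagonal: diag(E_uu, E_vv). Second derivatives: E_uu(-4)=-2; E_vv(-3)=-42, E_vv(4)=42.
Local maxima occur where both diagonal entries negative: (-4, -3). Count: 1.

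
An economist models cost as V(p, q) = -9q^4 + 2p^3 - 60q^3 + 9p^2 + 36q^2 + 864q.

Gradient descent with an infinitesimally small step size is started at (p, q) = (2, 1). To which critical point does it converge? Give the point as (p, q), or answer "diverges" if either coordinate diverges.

(0, -3)

V is separable, so gradient descent decouples: p follows -∂V/∂p, q follows -∂V/∂q.
∂V/∂p = 6p(p + 3); at p=2 this is 60, so p decreases.
∂V/∂q = -36(q - 2)(q + 3)(q + 4); at q=1 this is 720, so q decreases.
p converges to its nearest critical value 0 (a local min of the p-part); q converges to -3. The iterate converges to (0, -3).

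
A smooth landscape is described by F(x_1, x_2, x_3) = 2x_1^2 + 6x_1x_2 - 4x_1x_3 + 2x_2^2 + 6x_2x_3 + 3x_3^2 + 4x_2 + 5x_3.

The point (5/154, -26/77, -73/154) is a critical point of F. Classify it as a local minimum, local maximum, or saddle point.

The Hessian is constant: H = [[4, 6, -4], [6, 4, 6], [-4, 6, 6]].
Leading principal minors: Δ₁ = 4, Δ₂ = -20, Δ₃ = -616.
The minors fit neither the all-positive nor the alternating-sign pattern, so H is indefinite: a saddle point.

saddle point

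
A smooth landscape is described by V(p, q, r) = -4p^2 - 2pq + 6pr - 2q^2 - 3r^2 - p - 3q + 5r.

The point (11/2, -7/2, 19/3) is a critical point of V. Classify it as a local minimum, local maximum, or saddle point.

The Hessian is constant: H = [[-8, -2, 6], [-2, -4, 0], [6, 0, -6]].
Leading principal minors: Δ₁ = -8, Δ₂ = 28, Δ₃ = -24.
The minors alternate sign starting negative (−, +, −), so H is negative definite: a local maximum.

local maximum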